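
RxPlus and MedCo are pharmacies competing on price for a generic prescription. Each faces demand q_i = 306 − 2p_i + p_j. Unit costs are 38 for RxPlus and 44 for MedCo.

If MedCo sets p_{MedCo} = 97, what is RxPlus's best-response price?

119.75

RxPlus's profit: π = (p_{RxPlus} − 38)(306 − 2p_{RxPlus} + p_{MedCo}).
∂π/∂p_{RxPlus} = 382 − 4p_{RxPlus} + p_{MedCo} = 0 ⇒ p_{RxPlus} = 95.5 + 0.25p_{MedCo}.
At p_{MedCo} = 97: p_{RxPlus} = 95.5 + 0.25·97 = 119.75.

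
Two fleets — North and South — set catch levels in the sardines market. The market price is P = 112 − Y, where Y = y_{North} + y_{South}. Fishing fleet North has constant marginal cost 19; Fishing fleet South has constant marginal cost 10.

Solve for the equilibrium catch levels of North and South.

28, 37

Fishing fleet North's profit: π = y_{North}(112 − (y_{North} + y_{South})) − 19y_{North}.
∂π/∂y_{North} = 93 − 2y_{North} − y_{South} = 0, so y_{North} = 46.5 − 0.5y_{South}.
By the same steps for South: y_{South} = 51 − 0.5y_{North}.
Substituting the second reaction function into the first: y_{North} = 46.5 − 0.5(51 − 0.5y_{North}), which gives 0.75y_{North} = 21 ⇒ y_{North} = 28.
Then y_{South} = 51 − 0.5·28 = 37.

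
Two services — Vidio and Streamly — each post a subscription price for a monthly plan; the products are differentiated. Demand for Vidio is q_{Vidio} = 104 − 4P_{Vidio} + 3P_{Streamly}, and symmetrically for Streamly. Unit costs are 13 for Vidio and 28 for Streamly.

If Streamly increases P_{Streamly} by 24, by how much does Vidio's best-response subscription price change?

9

Vidio's profit: π = (P_{Vidio} − 13)(104 − 4P_{Vidio} + 3P_{Streamly}).
∂π/∂P_{Vidio} = 156 − 8P_{Vidio} + 3P_{Streamly} = 0 ⇒ P_{Vidio} = 19.5 + 0.375P_{Streamly}.
The reaction-function slope is 0.375, so a 24-unit rise in P_{Streamly} moves P_{Vidio} by 0.375 × 24 = 9. Vidio's best response rises — the actions are strategic complements.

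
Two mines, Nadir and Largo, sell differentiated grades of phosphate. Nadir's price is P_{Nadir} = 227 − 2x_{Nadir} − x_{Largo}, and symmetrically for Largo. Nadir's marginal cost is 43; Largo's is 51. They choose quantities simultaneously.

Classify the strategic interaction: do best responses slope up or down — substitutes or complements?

Mine Nadir's profit: π = x_{Nadir}(227 − 2x_{Nadir} − x_{Largo}) − 43x_{Nadir}.
∂π/∂x_{Nadir} = 184 − 4x_{Nadir} − x_{Largo} = 0 ⇒ x_{Nadir} = 46 − 0.25x_{Largo}.
The best-response slope dx_{Nadir}/dx_{Largo} = −0.25 < 0: the reaction function is downward-sloping, so the choices are strategic substitutes.

strategic substitutes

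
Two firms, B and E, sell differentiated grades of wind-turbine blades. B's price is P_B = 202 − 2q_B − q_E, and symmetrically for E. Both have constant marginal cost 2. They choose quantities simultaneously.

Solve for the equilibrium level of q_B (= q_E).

Firm B's profit: π = q_B(202 − 2q_B − q_E) − 2q_B.
∂π/∂q_B = 200 − 4q_B − q_E = 0 ⇒ q_B = 50 − 0.25q_E.
The game is symmetric, so in equilibrium q_E = q_B: the reaction function gives 1.25q_B = 50, hence q_B = 40.

40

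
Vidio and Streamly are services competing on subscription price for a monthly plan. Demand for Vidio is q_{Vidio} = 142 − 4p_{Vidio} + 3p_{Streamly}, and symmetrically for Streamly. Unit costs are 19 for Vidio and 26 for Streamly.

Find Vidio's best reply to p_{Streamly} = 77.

Vidio's profit: π = (p_{Vidio} − 19)(142 − 4p_{Vidio} + 3p_{Streamly}).
∂π/∂p_{Vidio} = 218 − 8p_{Vidio} + 3p_{Streamly} = 0 ⇒ p_{Vidio} = 27.25 + 0.375p_{Streamly}.
At p_{Streamly} = 77: p_{Vidio} = 27.25 + 0.375·77 = 56.125.

56.125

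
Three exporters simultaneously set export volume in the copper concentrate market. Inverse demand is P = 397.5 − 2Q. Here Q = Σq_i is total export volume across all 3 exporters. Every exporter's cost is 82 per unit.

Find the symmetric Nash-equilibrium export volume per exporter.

A representative exporter's profit is π_i = q_i(397.5 − 2Q) − 82q_i, with Q = q_i + Σ_{j≠i} q_j.
First-order condition: 315.5 − 4q_i − 2Σ_{j≠i} q_j = 0.
Imposing symmetry (q_j = q for all j) turns Σ_{j≠i} q_j into 2q, so 315.5 = 8q and q = 39.4375.

39.4375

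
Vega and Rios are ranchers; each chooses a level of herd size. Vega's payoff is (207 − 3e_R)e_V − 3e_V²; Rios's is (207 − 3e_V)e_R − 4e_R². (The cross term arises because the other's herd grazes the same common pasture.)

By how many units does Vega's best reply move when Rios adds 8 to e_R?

-4

Expanding Vega's payoff: 207e_V − 3e_Re_V − 3e_V².
∂π/∂e_V = 207 − 3e_R − 6e_V = 0, so e_V = 34.5 − 0.5e_R.
The reaction-function slope is −0.5, so an 8-unit rise in e_R moves e_V by −0.5 × 8 = −4. Vega's best response falls — the actions are strategic substitutes.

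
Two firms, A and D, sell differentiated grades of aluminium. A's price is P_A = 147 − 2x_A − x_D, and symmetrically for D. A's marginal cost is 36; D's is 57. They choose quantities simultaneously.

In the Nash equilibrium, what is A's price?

Firm A's profit: π = x_A(147 − 2x_A − x_D) − 36x_A.
∂π/∂x_A = 111 − 4x_A − x_D = 0 ⇒ x_A = 27.75 − 0.25x_D.
Similarly x_D = 22.5 − 0.25x_A.
Plugging x_D into A's best response: x_A = 27.75 − 0.25(22.5 − 0.25x_A) ⇒ 0.9375x_A = 22.125, so x_A = 23.6.
Then x_D = 22.5 − 0.25·23.6 = 16.6.
P_A = 147 − 2·23.6 − 16.6 = 83.2.

83.2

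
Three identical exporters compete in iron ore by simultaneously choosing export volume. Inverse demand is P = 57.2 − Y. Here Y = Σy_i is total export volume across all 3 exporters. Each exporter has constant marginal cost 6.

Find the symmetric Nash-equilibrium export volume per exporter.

12.8

A representative exporter's profit is π_i = y_i(57.2 − Y) − 6y_i, with Y = y_i + Σ_{j≠i} y_j.
First-order condition: 51.2 − 2y_i − Σ_{j≠i} y_j = 0.
With identical exporters, set every y_j = y: then 51.2 − 2y − 2y = 0, i.e. y = 51.2/4 = 12.8.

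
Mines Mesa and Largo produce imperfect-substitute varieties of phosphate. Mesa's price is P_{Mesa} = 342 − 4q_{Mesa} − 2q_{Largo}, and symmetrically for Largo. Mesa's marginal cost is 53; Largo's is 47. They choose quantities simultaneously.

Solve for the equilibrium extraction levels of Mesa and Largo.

Mine Mesa's profit: π = q_{Mesa}(342 − 4q_{Mesa} − 2q_{Largo}) − 53q_{Mesa}.
∂π/∂q_{Mesa} = 289 − 8q_{Mesa} − 2q_{Largo} = 0 ⇒ q_{Mesa} = 36.125 − 0.25q_{Largo}.
Similarly q_{Largo} = 36.875 − 0.25q_{Mesa}.
Solving the two reaction functions simultaneously: (1 − (−0.25)(−0.25))q_{Mesa} = 36.125 − 0.25·36.875, so 0.9375q_{Mesa} = 861/32 and q_{Mesa} = 28.7.
Then q_{Largo} = 36.875 − 0.25·28.7 = 29.7.

28.7, 29.7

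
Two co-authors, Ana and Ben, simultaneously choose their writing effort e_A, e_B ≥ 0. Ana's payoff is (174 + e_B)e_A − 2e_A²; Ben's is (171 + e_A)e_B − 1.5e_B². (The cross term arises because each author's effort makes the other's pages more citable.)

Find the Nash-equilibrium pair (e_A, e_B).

Expanding Ana's payoff: 174e_A + e_Be_A − 2e_A².
∂π/∂e_A = 174 + e_B − 4e_A = 0, so e_A = 43.5 + 0.25e_B.
Likewise for Ben: e_B = 57 + (1/3)e_A.
Substituting the second reaction function into the first: e_A = 43.5 + 0.25(57 + (1/3)e_A), which gives (11/12)e_A = 57.75 ⇒ e_A = 63.
Then e_B = 57 + (1/3)·63 = 78.

63, 78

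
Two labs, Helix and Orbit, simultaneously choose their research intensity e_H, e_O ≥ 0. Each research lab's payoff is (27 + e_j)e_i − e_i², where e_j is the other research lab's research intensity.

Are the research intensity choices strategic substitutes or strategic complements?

Helix's payoff is (27 + e_O)e_H − e_H².
∂π/∂e_H = 27 + e_O − 2e_H = 0, so e_H = 13.5 + 0.5e_O.
The best-response slope de_H/de_O = 0.5 > 0: the reaction function is upward-sloping, so the choices are strategic complements.

strategic complements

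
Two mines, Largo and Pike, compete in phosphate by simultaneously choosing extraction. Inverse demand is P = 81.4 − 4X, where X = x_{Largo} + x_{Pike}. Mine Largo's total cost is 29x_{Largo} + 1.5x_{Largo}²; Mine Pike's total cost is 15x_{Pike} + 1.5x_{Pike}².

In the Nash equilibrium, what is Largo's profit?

48.1888

Mine Largo's profit: π = x_{Largo}(81.4 − 4(x_{Largo} + x_{Pike})) − 29x_{Largo} − 1.5x_{Largo}².
∂π/∂x_{Largo} = 52.4 − 11x_{Largo} − 4x_{Pike} = 0, so x_{Largo} = 262/55 − (4/11)x_{Pike}.
By the same steps for Pike: x_{Pike} = 332/55 − (4/11)x_{Largo}.
Plugging x_{Pike} into Largo's best response: x_{Largo} = 262/55 − (4/11)(332/55 − (4/11)x_{Largo}) ⇒ (105/121)x_{Largo} = 1554/605, so x_{Largo} = 2.96.
Then x_{Pike} = 332/55 − (4/11)·2.96 = 4.96.
Price P = 81.4 − 4·7.92 = 49.72.
Largo's profit: (49.72 − 29)·2.96 − 1.5(2.96)² = 48.1888.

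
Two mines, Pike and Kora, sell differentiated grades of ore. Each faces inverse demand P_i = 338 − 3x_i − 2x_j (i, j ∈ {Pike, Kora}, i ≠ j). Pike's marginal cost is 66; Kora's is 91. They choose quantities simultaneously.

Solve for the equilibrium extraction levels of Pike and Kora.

Mine Pike's profit: π = x_{Pike}(338 − 3x_{Pike} − 2x_{Kora}) − 66x_{Pike}.
∂π/∂x_{Pike} = 272 − 6x_{Pike} − 2x_{Kora} = 0 ⇒ x_{Pike} = 136/3 − (1/3)x_{Kora}.
Similarly x_{Kora} = 247/6 − (1/3)x_{Pike}.
Plugging x_{Kora} into Pike's best response: x_{Pike} = 136/3 − (1/3)(247/6 − (1/3)x_{Pike}) ⇒ (8/9)x_{Pike} = 569/18, so x_{Pike} = 35.5625.
Then x_{Kora} = 247/6 − (1/3)·35.5625 = 29.3125.

35.5625, 29.3125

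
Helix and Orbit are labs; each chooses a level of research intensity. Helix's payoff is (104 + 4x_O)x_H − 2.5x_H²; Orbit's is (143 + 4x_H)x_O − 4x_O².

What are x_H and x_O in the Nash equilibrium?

58.5, 47.125

Expanding Helix's payoff: 104x_H + 4x_Ox_H − 2.5x_H².
∂π/∂x_H = 104 + 4x_O − 5x_H = 0, so x_H = 20.8 + 0.8x_O.
Likewise for Orbit: x_O = 17.875 + 0.5x_H.
Plugging x_O into Helix's best response: x_H = 20.8 + 0.8(17.875 + 0.5x_H) ⇒ 0.6x_H = 35.1, so x_H = 58.5.
Then x_O = 17.875 + 0.5·58.5 = 47.125.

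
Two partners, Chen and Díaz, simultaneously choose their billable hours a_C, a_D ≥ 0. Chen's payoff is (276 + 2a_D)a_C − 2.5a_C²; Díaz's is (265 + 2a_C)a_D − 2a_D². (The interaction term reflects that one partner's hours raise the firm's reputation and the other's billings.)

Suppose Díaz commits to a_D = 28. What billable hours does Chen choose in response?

Expanding Chen's payoff: 276a_C + 2a_Da_C − 2.5a_C².
∂π/∂a_C = 276 + 2a_D − 5a_C = 0, so a_C = 55.2 + 0.4a_D.
At a_D = 28: a_C = 55.2 + 0.4·28 = 66.4.

66.4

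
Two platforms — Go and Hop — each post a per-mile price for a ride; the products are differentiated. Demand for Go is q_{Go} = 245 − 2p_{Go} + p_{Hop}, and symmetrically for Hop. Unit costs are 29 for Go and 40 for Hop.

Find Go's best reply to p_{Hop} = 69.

93

Go's profit: π = (p_{Go} − 29)(245 − 2p_{Go} + p_{Hop}).
∂π/∂p_{Go} = 303 − 4p_{Go} + p_{Hop} = 0 ⇒ p_{Go} = 75.75 + 0.25p_{Hop}.
At p_{Hop} = 69: p_{Go} = 75.75 + 0.25·69 = 93.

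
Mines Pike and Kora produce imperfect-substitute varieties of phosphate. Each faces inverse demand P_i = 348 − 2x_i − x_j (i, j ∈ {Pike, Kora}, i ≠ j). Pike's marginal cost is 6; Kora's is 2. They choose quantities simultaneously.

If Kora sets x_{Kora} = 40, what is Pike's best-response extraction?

75.5

Mine Pike's profit: π = x_{Pike}(348 − 2x_{Pike} − x_{Kora}) − 6x_{Pike}.
∂π/∂x_{Pike} = 342 − 4x_{Pike} − x_{Kora} = 0 ⇒ x_{Pike} = 85.5 − 0.25x_{Kora}.
At x_{Kora} = 40: x_{Pike} = 85.5 − 0.25·40 = 75.5.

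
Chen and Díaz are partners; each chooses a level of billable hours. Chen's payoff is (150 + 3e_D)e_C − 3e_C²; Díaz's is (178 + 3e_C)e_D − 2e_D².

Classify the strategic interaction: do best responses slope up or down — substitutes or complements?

strategic complements

Expanding Chen's payoff: 150e_C + 3e_De_C − 3e_C².
∂π/∂e_C = 150 + 3e_D − 6e_C = 0, so e_C = 25 + 0.5e_D.
The best-response slope de_C/de_D = 0.5 > 0: the reaction function is upward-sloping, so the choices are strategic complements.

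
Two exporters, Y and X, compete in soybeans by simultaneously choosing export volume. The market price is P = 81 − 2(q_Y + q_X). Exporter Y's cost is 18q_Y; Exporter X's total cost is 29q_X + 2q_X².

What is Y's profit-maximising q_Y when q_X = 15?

8.25

Exporter Y's profit: π = q_Y(81 − 2(q_Y + q_X)) − 18q_Y.
∂π/∂q_Y = 63 − 4q_Y − 2q_X = 0, so q_Y = 15.75 − 0.5q_X.
At q_X = 15: q_Y = 15.75 − 0.5·15 = 8.25.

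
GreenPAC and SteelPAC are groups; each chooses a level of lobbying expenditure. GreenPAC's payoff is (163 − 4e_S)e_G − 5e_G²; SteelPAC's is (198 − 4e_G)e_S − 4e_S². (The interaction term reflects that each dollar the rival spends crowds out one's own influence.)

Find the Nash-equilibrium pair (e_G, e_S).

Expanding GreenPAC's payoff: 163e_G − 4e_Se_G − 5e_G².
∂π/∂e_G = 163 − 4e_S − 10e_G = 0, so e_G = 16.3 − 0.4e_S.
Likewise for SteelPAC: e_S = 24.75 − 0.5e_G.
Solving the two reaction functions simultaneously: (1 − (−0.4)(−0.5))e_G = 16.3 − 0.4·24.75, so 0.8e_G = 6.4 and e_G = 8.
Then e_S = 24.75 − 0.5·8 = 20.75.

8, 20.75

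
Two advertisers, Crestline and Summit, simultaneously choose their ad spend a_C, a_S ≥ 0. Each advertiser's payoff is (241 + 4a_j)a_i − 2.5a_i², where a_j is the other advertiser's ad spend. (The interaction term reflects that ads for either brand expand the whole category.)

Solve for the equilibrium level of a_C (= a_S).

Crestline's payoff is (241 + 4a_S)a_C − 2.5a_C².
∂π/∂a_C = 241 + 4a_S − 5a_C = 0, so a_C = 48.2 + 0.8a_S.
Setting a_C = a_S in the reaction function: a_C = 48.2 + 0.8a_C, so a_C = 48.2 / 0.2 = 241.

241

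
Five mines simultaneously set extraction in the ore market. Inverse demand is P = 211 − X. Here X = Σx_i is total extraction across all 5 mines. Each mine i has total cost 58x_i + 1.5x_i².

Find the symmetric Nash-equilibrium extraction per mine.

A representative mine's profit is π_i = x_i(211 − X) − 58x_i − 1.5x_i², with X = x_i + Σ_{j≠i} x_j.
First-order condition: 153 − 5x_i − Σ_{j≠i} x_j = 0.
In a symmetric equilibrium every mine chooses the same x, so Σ_{j≠i} x_j = 4x. The condition becomes 153 − 9x = 0, giving x = 153/9 = 17.

17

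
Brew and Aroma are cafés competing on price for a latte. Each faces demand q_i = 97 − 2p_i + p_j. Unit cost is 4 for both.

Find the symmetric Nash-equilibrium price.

Brew's profit: π = (p_{Brew} − 4)(97 − 2p_{Brew} + p_{Aroma}).
∂π/∂p_{Brew} = 105 − 4p_{Brew} + p_{Aroma} = 0 ⇒ p_{Brew} = 26.25 + 0.25p_{Aroma}.
The game is symmetric, so in equilibrium p_{Aroma} = p_{Brew}: the reaction function gives 0.75p_{Brew} = 26.25, hence p_{Brew} = 35.

35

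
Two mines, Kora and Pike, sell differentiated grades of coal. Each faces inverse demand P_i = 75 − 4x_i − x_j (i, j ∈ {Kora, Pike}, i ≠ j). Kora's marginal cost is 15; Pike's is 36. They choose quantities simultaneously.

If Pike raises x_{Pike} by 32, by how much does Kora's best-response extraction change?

-4

Mine Kora's profit: π = x_{Kora}(75 − 4x_{Kora} − x_{Pike}) − 15x_{Kora}.
∂π/∂x_{Kora} = 60 − 8x_{Kora} − x_{Pike} = 0 ⇒ x_{Kora} = 7.5 − 0.125x_{Pike}.
The reaction-function slope is −0.125, so a 32-unit rise in x_{Pike} moves x_{Kora} by −0.125 × 32 = −4. Kora's best response falls — the actions are strategic substitutes.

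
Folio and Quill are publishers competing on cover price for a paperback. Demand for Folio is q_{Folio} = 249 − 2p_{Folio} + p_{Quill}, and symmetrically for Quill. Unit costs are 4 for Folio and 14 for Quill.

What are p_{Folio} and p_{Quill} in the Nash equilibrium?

87, 91

Folio's profit: π = (p_{Folio} − 4)(249 − 2p_{Folio} + p_{Quill}).
∂π/∂p_{Folio} = 257 − 4p_{Folio} + p_{Quill} = 0 ⇒ p_{Folio} = 64.25 + 0.25p_{Quill}.
Similarly p_{Quill} = 69.25 + 0.25p_{Folio}.
Solving the two reaction functions simultaneously: (1 − (0.25)(0.25))p_{Folio} = 64.25 + 0.25·69.25, so 0.9375p_{Folio} = 81.5625 and p_{Folio} = 87.
Then p_{Quill} = 69.25 + 0.25·87 = 91.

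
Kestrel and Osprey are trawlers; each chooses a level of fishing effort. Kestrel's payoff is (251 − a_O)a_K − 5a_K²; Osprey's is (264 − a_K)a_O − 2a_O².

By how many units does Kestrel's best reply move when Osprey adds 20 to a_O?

Expanding Kestrel's payoff: 251a_K − a_Oa_K − 5a_K².
∂π/∂a_K = 251 − a_O − 10a_K = 0, so a_K = 25.1 − 0.1a_O.
The reaction-function slope is −0.1, so a 20-unit rise in a_O moves a_K by −0.1 × 20 = −2. Kestrel's best response falls — the actions are strategic substitutes.

-2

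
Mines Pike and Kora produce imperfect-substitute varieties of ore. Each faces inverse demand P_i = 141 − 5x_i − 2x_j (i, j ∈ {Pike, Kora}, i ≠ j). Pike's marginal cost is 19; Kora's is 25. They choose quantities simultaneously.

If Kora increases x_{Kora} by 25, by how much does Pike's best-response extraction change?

-5

Mine Pike's profit: π = x_{Pike}(141 − 5x_{Pike} − 2x_{Kora}) − 19x_{Pike}.
∂π/∂x_{Pike} = 122 − 10x_{Pike} − 2x_{Kora} = 0 ⇒ x_{Pike} = 12.2 − 0.2x_{Kora}.
The reaction-function slope is −0.2, so a 25-unit rise in x_{Kora} moves x_{Pike} by −0.2 × 25 = −5. Pike's best response falls — the actions are strategic substitutes.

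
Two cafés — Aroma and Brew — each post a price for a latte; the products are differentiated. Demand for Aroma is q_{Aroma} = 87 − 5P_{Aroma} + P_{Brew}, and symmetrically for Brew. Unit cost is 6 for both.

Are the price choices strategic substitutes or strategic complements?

Aroma's profit: π = (P_{Aroma} − 6)(87 − 5P_{Aroma} + P_{Brew}).
∂π/∂P_{Aroma} = 117 − 10P_{Aroma} + P_{Brew} = 0 ⇒ P_{Aroma} = 11.7 + 0.1P_{Brew}.
The best-response slope dP_{Aroma}/dP_{Brew} = 0.1 > 0: the reaction function is upward-sloping, so the choices are strategic complements.

strategic complements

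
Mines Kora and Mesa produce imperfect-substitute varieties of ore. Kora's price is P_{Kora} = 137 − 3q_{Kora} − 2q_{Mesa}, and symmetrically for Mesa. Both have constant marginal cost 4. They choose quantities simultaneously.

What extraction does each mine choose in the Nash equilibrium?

Mine Kora's profit: π = q_{Kora}(137 − 3q_{Kora} − 2q_{Mesa}) − 4q_{Kora}.
∂π/∂q_{Kora} = 133 − 6q_{Kora} − 2q_{Mesa} = 0 ⇒ q_{Kora} = 133/6 − (1/3)q_{Mesa}.
By symmetry q_{Mesa} = q_{Kora}; substituting into the reaction function, (4/3)q_{Kora} = 133/6 and q_{Kora} = 16.625.

16.625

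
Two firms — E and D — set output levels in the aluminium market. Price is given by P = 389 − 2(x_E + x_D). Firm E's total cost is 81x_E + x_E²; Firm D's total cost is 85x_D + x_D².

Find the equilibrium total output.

Firm E's profit: π = x_E(389 − 2(x_E + x_D)) − 81x_E − x_E².
∂π/∂x_E = 308 − 6x_E − 2x_D = 0, so x_E = 154/3 − (1/3)x_D.
By the same steps for D: x_D = 152/3 − (1/3)x_E.
Substituting the second reaction function into the first: x_E = 154/3 − (1/3)(152/3 − (1/3)x_E), which gives (8/9)x_E = 310/9 ⇒ x_E = 38.75.
Then x_D = 152/3 − (1/3)·38.75 = 37.75.
Total output: 38.75 + 37.75 = 76.5.

76.5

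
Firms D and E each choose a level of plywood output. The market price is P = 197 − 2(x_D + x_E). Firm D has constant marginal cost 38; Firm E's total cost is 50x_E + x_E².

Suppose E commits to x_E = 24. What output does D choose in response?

Firm D's profit: π = x_D(197 − 2(x_D + x_E)) − 38x_D.
∂π/∂x_D = 159 − 4x_D − 2x_E = 0, so x_D = 39.75 − 0.5x_E.
At x_E = 24: x_D = 39.75 − 0.5·24 = 27.75.

27.75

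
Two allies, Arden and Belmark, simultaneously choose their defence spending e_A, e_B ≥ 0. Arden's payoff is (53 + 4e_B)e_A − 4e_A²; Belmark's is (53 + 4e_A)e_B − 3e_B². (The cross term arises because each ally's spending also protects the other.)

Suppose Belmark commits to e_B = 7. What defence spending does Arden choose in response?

Expanding Arden's payoff: 53e_A + 4e_Be_A − 4e_A².
∂π/∂e_A = 53 + 4e_B − 8e_A = 0, so e_A = 6.625 + 0.5e_B.
At e_B = 7: e_A = 6.625 + 0.5·7 = 10.125.

10.125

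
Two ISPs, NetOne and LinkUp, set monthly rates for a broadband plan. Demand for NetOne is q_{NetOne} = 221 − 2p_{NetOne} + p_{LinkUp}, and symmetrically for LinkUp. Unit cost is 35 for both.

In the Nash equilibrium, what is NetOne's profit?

NetOne's profit: π = (p_{NetOne} − 35)(221 − 2p_{NetOne} + p_{LinkUp}).
∂π/∂p_{NetOne} = 291 − 4p_{NetOne} + p_{LinkUp} = 0 ⇒ p_{NetOne} = 72.75 + 0.25p_{LinkUp}.
The game is symmetric, so in equilibrium p_{LinkUp} = p_{NetOne}: the reaction function gives 0.75p_{NetOne} = 72.75, hence p_{NetOne} = 97.
q_{NetOne} = 221 − 2·97 + 97 = 124.
Profit = (97 − 35)·124 = 7688.

7688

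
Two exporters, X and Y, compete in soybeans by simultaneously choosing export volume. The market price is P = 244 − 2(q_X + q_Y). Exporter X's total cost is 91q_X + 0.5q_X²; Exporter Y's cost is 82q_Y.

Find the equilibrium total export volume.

Exporter X's profit: π = q_X(244 − 2(q_X + q_Y)) − 91q_X − 0.5q_X².
∂π/∂q_X = 153 − 5q_X − 2q_Y = 0, so q_X = 30.6 − 0.4q_Y.
For Y: ∂π/∂q_Y = 162 − 4q_Y − 2q_X = 0 ⇒ q_Y = 40.5 − 0.5q_X.
Solving the two reaction functions simultaneously: (1 − (−0.4)(−0.5))q_X = 30.6 − 0.4·40.5, so 0.8q_X = 14.4 and q_X = 18.
Then q_Y = 40.5 − 0.5·18 = 31.5.
Total export volume: 18 + 31.5 = 49.5.

49.5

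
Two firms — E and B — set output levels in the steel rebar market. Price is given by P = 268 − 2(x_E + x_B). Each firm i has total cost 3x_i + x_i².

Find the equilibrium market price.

Firm E's profit: π = x_E(268 − 2(x_E + x_B)) − 3x_E − x_E².
∂π/∂x_E = 265 − 6x_E − 2x_B = 0, so x_E = 265/6 − (1/3)x_B.
By symmetry x_B = x_E; substituting into the reaction function, (4/3)x_E = 265/6 and x_E = 33.125.
Equilibrium price: P = 268 − 2·66.25 = 135.5.

135.5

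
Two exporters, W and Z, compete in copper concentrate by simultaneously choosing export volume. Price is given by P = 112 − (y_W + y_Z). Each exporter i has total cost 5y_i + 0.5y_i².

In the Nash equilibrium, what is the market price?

Exporter W's profit: π = y_W(112 − (y_W + y_Z)) − 5y_W − 0.5y_W².
∂π/∂y_W = 107 − 3y_W − y_Z = 0, so y_W = 107/3 − (1/3)y_Z.
By symmetry y_Z = y_W; substituting into the reaction function, (4/3)y_W = 107/3 and y_W = 26.75.
Equilibrium price: P = 112 − 53.5 = 58.5.

58.5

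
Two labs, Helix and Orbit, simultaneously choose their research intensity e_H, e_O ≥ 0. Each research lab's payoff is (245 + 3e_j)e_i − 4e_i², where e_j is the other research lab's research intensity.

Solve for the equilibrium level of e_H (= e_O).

49

Helix's payoff is (245 + 3e_O)e_H − 4e_H².
∂π/∂e_H = 245 + 3e_O − 8e_H = 0, so e_H = 30.625 + 0.375e_O.
The game is symmetric, so in equilibrium e_O = e_H: the reaction function gives 0.625e_H = 30.625, hence e_H = 49.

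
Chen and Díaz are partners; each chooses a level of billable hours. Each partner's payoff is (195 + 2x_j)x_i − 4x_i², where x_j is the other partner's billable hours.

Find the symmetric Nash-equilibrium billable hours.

Chen's payoff is (195 + 2x_D)x_C − 4x_C².
∂π/∂x_C = 195 + 2x_D − 8x_C = 0, so x_C = 24.375 + 0.25x_D.
By symmetry x_D = x_C; substituting into the reaction function, 0.75x_C = 24.375 and x_C = 32.5.

32.5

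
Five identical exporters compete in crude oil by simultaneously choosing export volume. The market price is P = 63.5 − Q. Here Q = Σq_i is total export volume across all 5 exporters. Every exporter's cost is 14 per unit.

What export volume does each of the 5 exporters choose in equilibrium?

8.25

A representative exporter's profit is π_i = q_i(63.5 − Q) − 14q_i, with Q = q_i + Σ_{j≠i} q_j.
First-order condition: 49.5 − 2q_i − Σ_{j≠i} q_j = 0.
With identical exporters, set every q_j = q: then 49.5 − 2q − 4q = 0, i.e. q = 49.5/6 = 8.25.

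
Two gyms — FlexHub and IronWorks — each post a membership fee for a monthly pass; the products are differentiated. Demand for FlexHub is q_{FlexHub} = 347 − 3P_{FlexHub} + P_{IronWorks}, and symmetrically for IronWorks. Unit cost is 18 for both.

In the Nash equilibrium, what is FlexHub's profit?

11606.52

FlexHub's profit: π = (P_{FlexHub} − 18)(347 − 3P_{FlexHub} + P_{IronWorks}).
∂π/∂P_{FlexHub} = 401 − 6P_{FlexHub} + P_{IronWorks} = 0 ⇒ P_{FlexHub} = 401/6 + (1/6)P_{IronWorks}.
Setting P_{FlexHub} = P_{IronWorks} in the reaction function: P_{FlexHub} = 401/6 + (1/6)P_{FlexHub}, so P_{FlexHub} = (401/6) / (5/6) = 80.2.
q_{FlexHub} = 347 − 3·80.2 + 80.2 = 186.6.
Profit = (80.2 − 18)·186.6 = 11606.52.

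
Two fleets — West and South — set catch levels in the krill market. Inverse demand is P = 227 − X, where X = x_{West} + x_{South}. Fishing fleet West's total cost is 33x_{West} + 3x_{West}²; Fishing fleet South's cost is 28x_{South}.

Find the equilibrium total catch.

Fishing fleet West's profit: π = x_{West}(227 − (x_{West} + x_{South})) − 33x_{West} − 3x_{West}².
∂π/∂x_{West} = 194 − 8x_{West} − x_{South} = 0, so x_{West} = 24.25 − 0.125x_{South}.
For South: ∂π/∂x_{South} = 199 − 2x_{South} − x_{West} = 0 ⇒ x_{South} = 99.5 − 0.5x_{West}.
Substituting the second reaction function into the first: x_{West} = 24.25 − 0.125(99.5 − 0.5x_{West}), which gives 0.9375x_{West} = 11.8125 ⇒ x_{West} = 12.6.
Then x_{South} = 99.5 − 0.5·12.6 = 93.2.
Total catch: 12.6 + 93.2 = 105.8.

105.8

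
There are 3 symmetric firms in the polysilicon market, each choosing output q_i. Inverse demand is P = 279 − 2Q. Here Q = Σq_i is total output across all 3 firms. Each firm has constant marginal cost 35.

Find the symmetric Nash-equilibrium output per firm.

A representative firm's profit is π_i = q_i(279 − 2Q) − 35q_i, with Q = q_i + Σ_{j≠i} q_j.
First-order condition: 244 − 4q_i − 2Σ_{j≠i} q_j = 0.
In a symmetric equilibrium every firm chooses the same q, so Σ_{j≠i} q_j = 2q. The condition becomes 244 − 8q = 0, giving q = 244/8 = 30.5.

30.5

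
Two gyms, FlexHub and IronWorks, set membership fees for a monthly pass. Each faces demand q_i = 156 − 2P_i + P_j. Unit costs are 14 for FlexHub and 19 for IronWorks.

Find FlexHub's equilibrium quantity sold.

96

FlexHub's profit: π = (P_{FlexHub} − 14)(156 − 2P_{FlexHub} + P_{IronWorks}).
∂π/∂P_{FlexHub} = 184 − 4P_{FlexHub} + P_{IronWorks} = 0 ⇒ P_{FlexHub} = 46 + 0.25P_{IronWorks}.
Similarly P_{IronWorks} = 48.5 + 0.25P_{FlexHub}.
Substituting the second reaction function into the first: P_{FlexHub} = 46 + 0.25(48.5 + 0.25P_{FlexHub}), which gives 0.9375P_{FlexHub} = 58.125 ⇒ P_{FlexHub} = 62.
Then P_{IronWorks} = 48.5 + 0.25·62 = 64.
q_{FlexHub} = 156 − 2·62 + 64 = 96.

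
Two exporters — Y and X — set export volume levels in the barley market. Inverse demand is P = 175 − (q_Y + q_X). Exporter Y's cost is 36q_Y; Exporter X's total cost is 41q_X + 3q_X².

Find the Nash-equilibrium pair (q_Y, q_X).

65.2, 8.6

Exporter Y's profit: π = q_Y(175 − (q_Y + q_X)) − 36q_Y.
∂π/∂q_Y = 139 − 2q_Y − q_X = 0, so q_Y = 69.5 − 0.5q_X.
For X: ∂π/∂q_X = 134 − 8q_X − q_Y = 0 ⇒ q_X = 16.75 − 0.125q_Y.
Solving the two reaction functions simultaneously: (1 − (−0.5)(−0.125))q_Y = 69.5 − 0.5·16.75, so 0.9375q_Y = 61.125 and q_Y = 65.2.
Then q_X = 16.75 − 0.125·65.2 = 8.6.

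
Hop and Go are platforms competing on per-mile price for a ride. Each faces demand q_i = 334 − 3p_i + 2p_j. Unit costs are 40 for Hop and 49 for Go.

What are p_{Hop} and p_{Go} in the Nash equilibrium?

Hop's profit: π = (p_{Hop} − 40)(334 − 3p_{Hop} + 2p_{Go}).
∂π/∂p_{Hop} = 454 − 6p_{Hop} + 2p_{Go} = 0 ⇒ p_{Hop} = 227/3 + (1/3)p_{Go}.
Similarly p_{Go} = 481/6 + (1/3)p_{Hop}.
Substituting the second reaction function into the first: p_{Hop} = 227/3 + (1/3)(481/6 + (1/3)p_{Hop}), which gives (8/9)p_{Hop} = 1843/18 ⇒ p_{Hop} = 115.1875.
Then p_{Go} = 481/6 + (1/3)·115.1875 = 118.5625.

115.1875, 118.5625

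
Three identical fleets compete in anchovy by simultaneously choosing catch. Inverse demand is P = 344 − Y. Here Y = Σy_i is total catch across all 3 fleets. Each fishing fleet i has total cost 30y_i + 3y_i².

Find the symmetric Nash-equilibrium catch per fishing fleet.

A representative fishing fleet's profit is π_i = y_i(344 − Y) − 30y_i − 3y_i², with Y = y_i + Σ_{j≠i} y_j.
First-order condition: 314 − 8y_i − Σ_{j≠i} y_j = 0.
Imposing symmetry (y_j = y for all j) turns Σ_{j≠i} y_j into 2y, so 314 = 10y and y = 31.4.

31.4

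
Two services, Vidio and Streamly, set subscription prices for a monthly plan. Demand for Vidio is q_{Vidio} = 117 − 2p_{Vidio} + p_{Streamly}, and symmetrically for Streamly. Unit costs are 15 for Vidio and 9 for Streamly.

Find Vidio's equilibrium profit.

2204.48

Vidio's profit: π = (p_{Vidio} − 15)(117 − 2p_{Vidio} + p_{Streamly}).
∂π/∂p_{Vidio} = 147 − 4p_{Vidio} + p_{Streamly} = 0 ⇒ p_{Vidio} = 36.75 + 0.25p_{Streamly}.
Similarly p_{Streamly} = 33.75 + 0.25p_{Vidio}.
Plugging p_{Streamly} into Vidio's best response: p_{Vidio} = 36.75 + 0.25(33.75 + 0.25p_{Vidio}) ⇒ 0.9375p_{Vidio} = 45.1875, so p_{Vidio} = 48.2.
Then p_{Streamly} = 33.75 + 0.25·48.2 = 45.8.
q_{Vidio} = 117 − 2·48.2 + 45.8 = 66.4.
Profit = (48.2 − 15)·66.4 = 2204.48.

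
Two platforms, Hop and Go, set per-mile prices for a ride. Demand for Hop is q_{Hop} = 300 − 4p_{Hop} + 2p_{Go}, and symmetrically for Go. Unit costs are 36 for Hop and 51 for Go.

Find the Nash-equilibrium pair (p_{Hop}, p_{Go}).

Hop's profit: π = (p_{Hop} − 36)(300 − 4p_{Hop} + 2p_{Go}).
∂π/∂p_{Hop} = 444 − 8p_{Hop} + 2p_{Go} = 0 ⇒ p_{Hop} = 55.5 + 0.25p_{Go}.
Similarly p_{Go} = 63 + 0.25p_{Hop}.
Substituting the second reaction function into the first: p_{Hop} = 55.5 + 0.25(63 + 0.25p_{Hop}), which gives 0.9375p_{Hop} = 71.25 ⇒ p_{Hop} = 76.
Then p_{Go} = 63 + 0.25·76 = 82.

76, 82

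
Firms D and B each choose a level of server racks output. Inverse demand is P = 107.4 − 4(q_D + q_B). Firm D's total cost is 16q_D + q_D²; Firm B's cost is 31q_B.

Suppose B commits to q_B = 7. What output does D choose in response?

6.34

Firm D's profit: π = q_D(107.4 − 4(q_D + q_B)) − 16q_D − q_D².
∂π/∂q_D = 91.4 − 10q_D − 4q_B = 0, so q_D = 9.14 − 0.4q_B.
At q_B = 7: q_D = 9.14 − 0.4·7 = 6.34.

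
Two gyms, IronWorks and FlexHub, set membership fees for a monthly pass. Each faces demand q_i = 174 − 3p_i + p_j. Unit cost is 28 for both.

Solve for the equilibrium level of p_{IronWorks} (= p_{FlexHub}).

IronWorks's profit: π = (p_{IronWorks} − 28)(174 − 3p_{IronWorks} + p_{FlexHub}).
∂π/∂p_{IronWorks} = 258 − 6p_{IronWorks} + p_{FlexHub} = 0 ⇒ p_{IronWorks} = 43 + (1/6)p_{FlexHub}.
The game is symmetric, so in equilibrium p_{FlexHub} = p_{IronWorks}: the reaction function gives (5/6)p_{IronWorks} = 43, hence p_{IronWorks} = 51.6.

51.6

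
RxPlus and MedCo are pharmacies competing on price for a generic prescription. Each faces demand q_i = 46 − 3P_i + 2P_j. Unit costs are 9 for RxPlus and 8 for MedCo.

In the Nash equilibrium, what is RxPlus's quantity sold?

27.1875

RxPlus's profit: π = (P_{RxPlus} − 9)(46 − 3P_{RxPlus} + 2P_{MedCo}).
∂π/∂P_{RxPlus} = 73 − 6P_{RxPlus} + 2P_{MedCo} = 0 ⇒ P_{RxPlus} = 73/6 + (1/3)P_{MedCo}.
Similarly P_{MedCo} = 35/3 + (1/3)P_{RxPlus}.
Plugging P_{MedCo} into RxPlus's best response: P_{RxPlus} = 73/6 + (1/3)(35/3 + (1/3)P_{RxPlus}) ⇒ (8/9)P_{RxPlus} = 289/18, so P_{RxPlus} = 18.0625.
Then P_{MedCo} = 35/3 + (1/3)·18.0625 = 17.6875.
q_{RxPlus} = 46 − 3·18.0625 + 2·17.6875 = 27.1875.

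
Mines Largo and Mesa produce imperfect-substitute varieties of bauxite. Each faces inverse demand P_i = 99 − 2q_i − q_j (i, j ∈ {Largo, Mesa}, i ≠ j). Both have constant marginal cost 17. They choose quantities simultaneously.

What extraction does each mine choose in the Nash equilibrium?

16.4

Mine Largo's profit: π = q_{Largo}(99 − 2q_{Largo} − q_{Mesa}) − 17q_{Largo}.
∂π/∂q_{Largo} = 82 − 4q_{Largo} − q_{Mesa} = 0 ⇒ q_{Largo} = 20.5 − 0.25q_{Mesa}.
The game is symmetric, so in equilibrium q_{Mesa} = q_{Largo}: the reaction function gives 1.25q_{Largo} = 20.5, hence q_{Largo} = 16.4.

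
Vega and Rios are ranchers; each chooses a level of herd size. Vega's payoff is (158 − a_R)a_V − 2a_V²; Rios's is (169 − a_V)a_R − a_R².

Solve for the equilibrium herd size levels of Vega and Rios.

Expanding Vega's payoff: 158a_V − a_Ra_V − 2a_V².
∂π/∂a_V = 158 − a_R − 4a_V = 0, so a_V = 39.5 − 0.25a_R.
Likewise for Rios: a_R = 84.5 − 0.5a_V.
Substituting the second reaction function into the first: a_V = 39.5 − 0.25(84.5 − 0.5a_V), which gives 0.875a_V = 18.375 ⇒ a_V = 21.
Then a_R = 84.5 − 0.5·21 = 74.

21, 74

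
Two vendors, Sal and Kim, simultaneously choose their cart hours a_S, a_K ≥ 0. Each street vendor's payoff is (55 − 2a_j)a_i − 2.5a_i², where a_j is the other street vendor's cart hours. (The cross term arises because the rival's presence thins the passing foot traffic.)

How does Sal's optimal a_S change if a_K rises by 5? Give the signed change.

Sal's payoff is (55 − 2a_K)a_S − 2.5a_S².
∂π/∂a_S = 55 − 2a_K − 5a_S = 0, so a_S = 11 − 0.4a_K.
The reaction-function slope is −0.4, so a 5-unit rise in a_K moves a_S by −0.4 × 5 = −2. Sal's best response falls — the actions are strategic substitutes.

-2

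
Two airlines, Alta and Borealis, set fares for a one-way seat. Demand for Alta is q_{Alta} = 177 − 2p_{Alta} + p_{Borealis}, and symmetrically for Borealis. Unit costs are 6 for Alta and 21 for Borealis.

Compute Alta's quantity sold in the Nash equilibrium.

Alta's profit: π = (p_{Alta} − 6)(177 − 2p_{Alta} + p_{Borealis}).
∂π/∂p_{Alta} = 189 − 4p_{Alta} + p_{Borealis} = 0 ⇒ p_{Alta} = 47.25 + 0.25p_{Borealis}.
Similarly p_{Borealis} = 54.75 + 0.25p_{Alta}.
Substituting the second reaction function into the first: p_{Alta} = 47.25 + 0.25(54.75 + 0.25p_{Alta}), which gives 0.9375p_{Alta} = 60.9375 ⇒ p_{Alta} = 65.
Then p_{Borealis} = 54.75 + 0.25·65 = 71.
q_{Alta} = 177 − 2·65 + 71 = 118.

118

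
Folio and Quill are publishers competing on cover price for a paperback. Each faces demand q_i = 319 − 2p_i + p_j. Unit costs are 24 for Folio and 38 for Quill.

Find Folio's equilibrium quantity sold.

Folio's profit: π = (p_{Folio} − 24)(319 − 2p_{Folio} + p_{Quill}).
∂π/∂p_{Folio} = 367 − 4p_{Folio} + p_{Quill} = 0 ⇒ p_{Folio} = 91.75 + 0.25p_{Quill}.
Similarly p_{Quill} = 98.75 + 0.25p_{Folio}.
Plugging p_{Quill} into Folio's best response: p_{Folio} = 91.75 + 0.25(98.75 + 0.25p_{Folio}) ⇒ 0.9375p_{Folio} = 116.4375, so p_{Folio} = 124.2.
Then p_{Quill} = 98.75 + 0.25·124.2 = 129.8.
q_{Folio} = 319 − 2·124.2 + 129.8 = 200.4.

200.4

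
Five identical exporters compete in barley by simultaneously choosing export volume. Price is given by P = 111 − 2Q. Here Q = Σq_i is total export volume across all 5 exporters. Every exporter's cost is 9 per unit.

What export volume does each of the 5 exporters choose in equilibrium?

8.5

A representative exporter's profit is π_i = q_i(111 − 2Q) − 9q_i, with Q = q_i + Σ_{j≠i} q_j.
First-order condition: 102 − 4q_i − 2Σ_{j≠i} q_j = 0.
Imposing symmetry (q_j = q for all j) turns Σ_{j≠i} q_j into 4q, so 102 = 12q and q = 8.5.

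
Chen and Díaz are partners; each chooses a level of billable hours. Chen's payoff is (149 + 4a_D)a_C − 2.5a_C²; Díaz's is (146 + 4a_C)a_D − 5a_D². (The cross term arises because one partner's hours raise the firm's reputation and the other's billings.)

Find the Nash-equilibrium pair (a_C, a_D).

61, 39

Expanding Chen's payoff: 149a_C + 4a_Da_C − 2.5a_C².
∂π/∂a_C = 149 + 4a_D − 5a_C = 0, so a_C = 29.8 + 0.8a_D.
Likewise for Díaz: a_D = 14.6 + 0.4a_C.
Solving the two reaction functions simultaneously: (1 − (0.8)(0.4))a_C = 29.8 + 0.8·14.6, so 0.68a_C = 41.48 and a_C = 61.
Then a_D = 14.6 + 0.4·61 = 39.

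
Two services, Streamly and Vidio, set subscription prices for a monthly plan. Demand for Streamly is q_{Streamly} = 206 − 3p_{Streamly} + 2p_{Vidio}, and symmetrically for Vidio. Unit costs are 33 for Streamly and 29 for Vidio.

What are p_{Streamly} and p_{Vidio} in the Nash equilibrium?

75.5, 74

Streamly's profit: π = (p_{Streamly} − 33)(206 − 3p_{Streamly} + 2p_{Vidio}).
∂π/∂p_{Streamly} = 305 − 6p_{Streamly} + 2p_{Vidio} = 0 ⇒ p_{Streamly} = 305/6 + (1/3)p_{Vidio}.
Similarly p_{Vidio} = 293/6 + (1/3)p_{Streamly}.
Substituting the second reaction function into the first: p_{Streamly} = 305/6 + (1/3)(293/6 + (1/3)p_{Streamly}), which gives (8/9)p_{Streamly} = 604/9 ⇒ p_{Streamly} = 75.5.
Then p_{Vidio} = 293/6 + (1/3)·75.5 = 74.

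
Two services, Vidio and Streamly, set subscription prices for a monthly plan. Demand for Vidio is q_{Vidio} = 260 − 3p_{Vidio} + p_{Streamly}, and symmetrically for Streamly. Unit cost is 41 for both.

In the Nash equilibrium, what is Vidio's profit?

3802.08

Vidio's profit: π = (p_{Vidio} − 41)(260 − 3p_{Vidio} + p_{Streamly}).
∂π/∂p_{Vidio} = 383 − 6p_{Vidio} + p_{Streamly} = 0 ⇒ p_{Vidio} = 383/6 + (1/6)p_{Streamly}.
By symmetry p_{Streamly} = p_{Vidio}; substituting into the reaction function, (5/6)p_{Vidio} = 383/6 and p_{Vidio} = 76.6.
q_{Vidio} = 260 − 3·76.6 + 76.6 = 106.8.
Profit = (76.6 − 41)·106.8 = 3802.08.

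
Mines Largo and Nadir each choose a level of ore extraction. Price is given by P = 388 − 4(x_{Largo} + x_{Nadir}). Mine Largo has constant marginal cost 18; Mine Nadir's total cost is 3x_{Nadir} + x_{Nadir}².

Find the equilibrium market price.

Mine Largo's profit: π = x_{Largo}(388 − 4(x_{Largo} + x_{Nadir})) − 18x_{Largo}.
∂π/∂x_{Largo} = 370 − 8x_{Largo} − 4x_{Nadir} = 0, so x_{Largo} = 46.25 − 0.5x_{Nadir}.
For Nadir: ∂π/∂x_{Nadir} = 385 − 10x_{Nadir} − 4x_{Largo} = 0 ⇒ x_{Nadir} = 38.5 − 0.4x_{Largo}.
Solving the two reaction functions simultaneously: (1 − (−0.5)(−0.4))x_{Largo} = 46.25 − 0.5·38.5, so 0.8x_{Largo} = 27 and x_{Largo} = 33.75.
Then x_{Nadir} = 38.5 − 0.4·33.75 = 25.
Equilibrium price: P = 388 − 4·58.75 = 153.

153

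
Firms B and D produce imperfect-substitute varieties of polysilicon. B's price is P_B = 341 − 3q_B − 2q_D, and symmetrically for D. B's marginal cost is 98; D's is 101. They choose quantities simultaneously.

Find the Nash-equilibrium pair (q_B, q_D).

Firm B's profit: π = q_B(341 − 3q_B − 2q_D) − 98q_B.
∂π/∂q_B = 243 − 6q_B − 2q_D = 0 ⇒ q_B = 40.5 − (1/3)q_D.
Similarly q_D = 40 − (1/3)q_B.
Substituting the second reaction function into the first: q_B = 40.5 − (1/3)(40 − (1/3)q_B), which gives (8/9)q_B = 163/6 ⇒ q_B = 30.5625.
Then q_D = 40 − (1/3)·30.5625 = 29.8125.

30.5625, 29.8125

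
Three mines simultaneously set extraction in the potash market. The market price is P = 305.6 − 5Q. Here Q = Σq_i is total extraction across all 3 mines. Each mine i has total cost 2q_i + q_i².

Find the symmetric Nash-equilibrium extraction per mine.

A representative mine's profit is π_i = q_i(305.6 − 5Q) − 2q_i − q_i², with Q = q_i + Σ_{j≠i} q_j.
First-order condition: 303.6 − 12q_i − 5Σ_{j≠i} q_j = 0.
With identical mines, set every q_j = q: then 303.6 − 12q − 10q = 0, i.e. q = 303.6/22 = 13.8.

13.8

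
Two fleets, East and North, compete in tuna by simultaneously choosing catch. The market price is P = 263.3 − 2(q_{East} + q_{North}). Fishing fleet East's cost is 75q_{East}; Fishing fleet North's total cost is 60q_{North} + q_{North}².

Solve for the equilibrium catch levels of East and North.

Fishing fleet East's profit: π = q_{East}(263.3 − 2(q_{East} + q_{North})) − 75q_{East}.
∂π/∂q_{East} = 188.3 − 4q_{East} − 2q_{North} = 0, so q_{East} = 47.075 − 0.5q_{North}.
For North: ∂π/∂q_{North} = 203.3 − 6q_{North} − 2q_{East} = 0 ⇒ q_{North} = 2033/60 − (1/3)q_{East}.
Solving the two reaction functions simultaneously: (1 − (−0.5)(−1/3))q_{East} = 47.075 − 0.5·(2033/60), so (5/6)q_{East} = 452/15 and q_{East} = 36.16.
Then q_{North} = 2033/60 − (1/3)·36.16 = 21.83.

36.16, 21.83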